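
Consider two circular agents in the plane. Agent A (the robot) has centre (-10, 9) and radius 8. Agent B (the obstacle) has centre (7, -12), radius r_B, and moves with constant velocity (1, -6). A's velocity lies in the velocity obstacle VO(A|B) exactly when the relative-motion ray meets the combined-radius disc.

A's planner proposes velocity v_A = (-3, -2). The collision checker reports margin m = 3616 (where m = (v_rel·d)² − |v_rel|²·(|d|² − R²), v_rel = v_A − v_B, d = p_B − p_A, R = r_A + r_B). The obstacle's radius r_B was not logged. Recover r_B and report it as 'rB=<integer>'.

m = 3616
d = (17, -21);  v_rel = (-4, 4),  |v_rel|² = 32
v_rel×d = (-4)·(-21) − (4)·(17) = 16
since m = R²·32 − 16²:  R² = (256 + 3616) / 32 = 121
R = √121 = 11  ⇒  r_B = 11 − 8 = 3

rB=3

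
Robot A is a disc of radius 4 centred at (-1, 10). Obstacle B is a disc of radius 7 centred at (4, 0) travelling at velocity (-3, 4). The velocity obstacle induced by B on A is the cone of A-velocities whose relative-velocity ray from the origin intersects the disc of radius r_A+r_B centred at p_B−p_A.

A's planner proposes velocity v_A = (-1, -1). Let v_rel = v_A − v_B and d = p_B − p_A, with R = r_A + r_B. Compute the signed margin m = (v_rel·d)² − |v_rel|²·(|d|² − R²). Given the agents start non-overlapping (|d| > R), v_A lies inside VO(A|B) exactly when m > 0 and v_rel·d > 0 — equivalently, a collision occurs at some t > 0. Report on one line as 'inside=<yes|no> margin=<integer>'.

d = (5, -10),  |d|² = 125;  R = 4+7 = 11,  c = 125−11² = 4
v_rel = (2, -5),  |v_rel|² = 29;  v_rel·d = (2)·(5) + (-5)·(-10) = 60
29·t² − 120·t + 4 = 0  ⇒  m = 60² − 29·4 = 3484
m = 3484 > 0,  v_rel·d = 60 > 0  ⇒  inside

inside=yes margin=3484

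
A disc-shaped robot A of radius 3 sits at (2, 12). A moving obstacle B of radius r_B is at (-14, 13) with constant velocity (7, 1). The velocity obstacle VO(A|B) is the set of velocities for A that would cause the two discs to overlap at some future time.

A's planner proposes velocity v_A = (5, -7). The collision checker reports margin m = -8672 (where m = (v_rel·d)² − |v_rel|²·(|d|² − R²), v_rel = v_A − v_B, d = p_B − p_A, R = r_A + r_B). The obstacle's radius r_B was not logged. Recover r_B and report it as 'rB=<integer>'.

m = -8672
d = (-16, 1);  v_rel = (-2, -8),  |v_rel|² = 68
v_rel×d = (-2)·(1) − (-8)·(-16) = -130
since m = R²·68 − (-130)²:  R² = (16900 + -8672) / 68 = 121
R = √121 = 11  ⇒  r_B = 11 − 3 = 8

rB=8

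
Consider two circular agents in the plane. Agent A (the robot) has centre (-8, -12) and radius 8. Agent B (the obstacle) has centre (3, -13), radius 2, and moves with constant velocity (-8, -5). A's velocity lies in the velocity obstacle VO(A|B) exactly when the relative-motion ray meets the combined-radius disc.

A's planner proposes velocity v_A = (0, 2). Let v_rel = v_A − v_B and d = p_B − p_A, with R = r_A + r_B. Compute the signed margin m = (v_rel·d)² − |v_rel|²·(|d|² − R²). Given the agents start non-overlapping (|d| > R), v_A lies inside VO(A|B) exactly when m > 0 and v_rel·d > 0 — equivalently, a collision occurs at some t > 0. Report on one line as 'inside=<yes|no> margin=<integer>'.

d = (11, -1),  |d|² = 122;  R = 8+2 = 10,  c = 122−10² = 22
v_rel = (8, 7),  |v_rel|² = 113;  v_rel·d = (8)·(11) + (7)·(-1) = 81
113·t² − 162·t + 22 = 0  ⇒  m = 81² − 113·22 = 4075
m = 4075 > 0,  v_rel·d = 81 > 0  ⇒  inside

inside=yes margin=4075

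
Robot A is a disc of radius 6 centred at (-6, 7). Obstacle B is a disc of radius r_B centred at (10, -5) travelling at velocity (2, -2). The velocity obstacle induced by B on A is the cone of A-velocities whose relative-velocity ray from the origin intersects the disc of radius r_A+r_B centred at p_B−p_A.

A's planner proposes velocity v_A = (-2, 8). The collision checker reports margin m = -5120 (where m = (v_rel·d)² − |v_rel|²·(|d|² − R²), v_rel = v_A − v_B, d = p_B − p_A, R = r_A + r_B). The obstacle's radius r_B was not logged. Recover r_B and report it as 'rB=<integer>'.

m = -5120
d = (16, -12);  v_rel = (-4, 10),  |v_rel|² = 116
v_rel×d = (-4)·(-12) − (10)·(16) = -112
since m = R²·116 − (-112)²:  R² = (12544 + -5120) / 116 = 64
R = √64 = 8  ⇒  r_B = 8 − 6 = 2

rB=2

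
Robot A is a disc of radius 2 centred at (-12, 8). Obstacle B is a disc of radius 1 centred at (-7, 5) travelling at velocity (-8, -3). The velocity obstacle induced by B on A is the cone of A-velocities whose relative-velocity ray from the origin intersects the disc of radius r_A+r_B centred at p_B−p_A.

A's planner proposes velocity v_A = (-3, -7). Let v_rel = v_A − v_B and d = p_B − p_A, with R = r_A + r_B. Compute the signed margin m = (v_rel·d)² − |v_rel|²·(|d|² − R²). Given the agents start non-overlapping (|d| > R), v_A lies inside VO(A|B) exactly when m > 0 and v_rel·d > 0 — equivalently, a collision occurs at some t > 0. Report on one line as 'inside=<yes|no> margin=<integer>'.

d = (5, -3),  |d|² = 34;  R = 2+1 = 3,  c = 34−3² = 25
v_rel = (5, -4),  |v_rel|² = 41;  v_rel·d = (5)·(5) + (-4)·(-3) = 37
41·t² − 74·t + 25 = 0  ⇒  m = 37² − 41·25 = 344
m = 344 > 0,  v_rel·d = 37 > 0  ⇒  inside

inside=yes margin=344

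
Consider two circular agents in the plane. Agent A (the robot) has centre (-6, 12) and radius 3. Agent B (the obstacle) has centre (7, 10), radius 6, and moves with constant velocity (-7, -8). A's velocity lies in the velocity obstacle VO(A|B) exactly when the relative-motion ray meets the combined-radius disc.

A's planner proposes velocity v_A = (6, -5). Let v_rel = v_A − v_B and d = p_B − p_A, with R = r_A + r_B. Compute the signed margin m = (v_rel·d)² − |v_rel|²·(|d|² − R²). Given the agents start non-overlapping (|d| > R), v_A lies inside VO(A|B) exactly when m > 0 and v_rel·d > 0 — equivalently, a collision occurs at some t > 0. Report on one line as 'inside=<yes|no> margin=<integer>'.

d = (13, -2),  |d|² = 173;  R = 3+6 = 9,  c = 173−9² = 92
v_rel = (13, 3),  |v_rel|² = 178;  v_rel·d = (13)·(13) + (3)·(-2) = 163
178·t² − 326·t + 92 = 0  ⇒  m = 163² − 178·92 = 10193
m = 10193 > 0,  v_rel·d = 163 > 0  ⇒  inside

inside=yes margin=10193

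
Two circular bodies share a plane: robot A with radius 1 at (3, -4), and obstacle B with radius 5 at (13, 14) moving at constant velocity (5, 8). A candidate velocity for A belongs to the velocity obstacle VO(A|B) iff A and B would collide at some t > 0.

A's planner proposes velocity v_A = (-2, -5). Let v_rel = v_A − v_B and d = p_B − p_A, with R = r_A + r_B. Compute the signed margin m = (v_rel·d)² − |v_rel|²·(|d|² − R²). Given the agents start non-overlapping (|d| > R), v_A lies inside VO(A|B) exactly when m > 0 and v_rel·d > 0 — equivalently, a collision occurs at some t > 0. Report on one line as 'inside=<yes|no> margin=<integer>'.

d = (10, 18),  |d|² = 424;  R = 1+5 = 6,  c = 424−6² = 388
v_rel = (-7, -13),  |v_rel|² = 218;  v_rel·d = (-7)·(10) + (-13)·(18) = -304
218·t² + 608·t + 388 = 0  ⇒  m = (-304)² − 218·388 = 7832
m = 7832 > 0,  v_rel·d = -304 < 0  ⇒  outside

inside=no margin=7832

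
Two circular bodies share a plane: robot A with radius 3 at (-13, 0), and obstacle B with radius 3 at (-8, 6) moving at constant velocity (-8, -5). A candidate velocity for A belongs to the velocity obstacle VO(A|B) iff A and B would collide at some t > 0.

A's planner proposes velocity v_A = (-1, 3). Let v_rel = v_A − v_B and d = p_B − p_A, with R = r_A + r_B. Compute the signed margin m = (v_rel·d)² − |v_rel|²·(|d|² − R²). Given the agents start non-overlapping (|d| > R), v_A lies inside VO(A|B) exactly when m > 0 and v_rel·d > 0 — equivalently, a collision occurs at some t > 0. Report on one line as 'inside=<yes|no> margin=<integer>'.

d = (5, 6),  |d|² = 61;  R = 3+3 = 6,  c = 61−6² = 25
v_rel = (7, 8),  |v_rel|² = 113;  v_rel·d = (7)·(5) + (8)·(6) = 83
113·t² − 166·t + 25 = 0  ⇒  m = 83² − 113·25 = 4064
m = 4064 > 0,  v_rel·d = 83 > 0  ⇒  inside

inside=yes margin=4064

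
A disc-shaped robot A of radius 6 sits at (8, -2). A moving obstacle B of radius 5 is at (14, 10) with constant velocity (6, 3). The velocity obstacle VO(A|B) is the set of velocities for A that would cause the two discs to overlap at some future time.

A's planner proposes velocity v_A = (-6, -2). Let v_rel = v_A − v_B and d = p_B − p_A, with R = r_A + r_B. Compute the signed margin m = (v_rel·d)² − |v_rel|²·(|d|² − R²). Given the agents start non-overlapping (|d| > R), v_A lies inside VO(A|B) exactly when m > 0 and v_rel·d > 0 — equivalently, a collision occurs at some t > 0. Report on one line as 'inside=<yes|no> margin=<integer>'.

d = (6, 12),  |d|² = 180;  R = 6+5 = 11,  c = 180−11² = 59
v_rel = (-12, -5),  |v_rel|² = 169;  v_rel·d = (-12)·(6) + (-5)·(12) = -132
169·t² + 264·t + 59 = 0  ⇒  m = (-132)² − 169·59 = 7453
m = 7453 > 0,  v_rel·d = -132 < 0  ⇒  outside

inside=no margin=7453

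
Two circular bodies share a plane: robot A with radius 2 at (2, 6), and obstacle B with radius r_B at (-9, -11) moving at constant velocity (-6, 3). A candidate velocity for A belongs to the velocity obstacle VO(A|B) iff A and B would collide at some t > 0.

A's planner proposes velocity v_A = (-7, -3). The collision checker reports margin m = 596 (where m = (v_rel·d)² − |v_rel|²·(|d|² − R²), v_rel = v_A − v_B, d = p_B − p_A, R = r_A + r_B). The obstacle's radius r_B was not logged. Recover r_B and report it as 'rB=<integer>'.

m = 596
d = (-11, -17);  v_rel = (-1, -6),  |v_rel|² = 37
v_rel×d = (-1)·(-17) − (-6)·(-11) = -49
since m = R²·37 − (-49)²:  R² = (2401 + 596) / 37 = 81
R = √81 = 9  ⇒  r_B = 9 − 2 = 7

rB=7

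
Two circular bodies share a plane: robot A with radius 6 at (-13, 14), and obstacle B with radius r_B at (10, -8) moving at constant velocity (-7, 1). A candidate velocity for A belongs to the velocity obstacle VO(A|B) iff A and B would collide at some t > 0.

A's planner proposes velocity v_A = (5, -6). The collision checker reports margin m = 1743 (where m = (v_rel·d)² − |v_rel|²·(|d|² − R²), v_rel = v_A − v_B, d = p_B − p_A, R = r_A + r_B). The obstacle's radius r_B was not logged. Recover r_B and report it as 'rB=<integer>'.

m = 1743
d = (23, -22);  v_rel = (12, -7),  |v_rel|² = 193
v_rel×d = (12)·(-22) − (-7)·(23) = -103
since m = R²·193 − (-103)²:  R² = (10609 + 1743) / 193 = 64
R = √64 = 8  ⇒  r_B = 8 − 6 = 2

rB=2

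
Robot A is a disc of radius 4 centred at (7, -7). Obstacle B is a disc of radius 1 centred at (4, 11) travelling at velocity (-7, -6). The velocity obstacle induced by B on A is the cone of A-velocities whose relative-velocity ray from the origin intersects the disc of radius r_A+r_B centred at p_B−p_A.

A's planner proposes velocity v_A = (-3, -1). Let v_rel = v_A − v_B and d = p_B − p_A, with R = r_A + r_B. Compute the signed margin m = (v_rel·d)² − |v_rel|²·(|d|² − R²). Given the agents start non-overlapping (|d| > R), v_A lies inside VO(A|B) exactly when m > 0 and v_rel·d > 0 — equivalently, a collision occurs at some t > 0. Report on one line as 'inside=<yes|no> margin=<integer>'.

d = (-3, 18),  |d|² = 333;  R = 4+1 = 5,  c = 333−5² = 308
v_rel = (4, 5),  |v_rel|² = 41;  v_rel·d = (4)·(-3) + (5)·(18) = 78
41·t² − 156·t + 308 = 0  ⇒  m = 78² − 41·308 = -6544
m = -6544 < 0,  v_rel·d = 78 > 0  ⇒  outside

inside=no margin=-6544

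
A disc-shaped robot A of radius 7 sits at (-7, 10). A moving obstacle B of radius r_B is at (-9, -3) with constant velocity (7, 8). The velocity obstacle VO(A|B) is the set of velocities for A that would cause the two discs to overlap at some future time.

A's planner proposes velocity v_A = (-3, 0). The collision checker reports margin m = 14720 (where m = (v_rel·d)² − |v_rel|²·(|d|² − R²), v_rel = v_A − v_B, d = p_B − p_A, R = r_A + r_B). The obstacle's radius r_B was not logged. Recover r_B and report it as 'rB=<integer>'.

m = 14720
d = (-2, -13);  v_rel = (-10, -8),  |v_rel|² = 164
v_rel×d = (-10)·(-13) − (-8)·(-2) = 114
since m = R²·164 − 114²:  R² = (12996 + 14720) / 164 = 169
R = √169 = 13  ⇒  r_B = 13 − 7 = 6

rB=6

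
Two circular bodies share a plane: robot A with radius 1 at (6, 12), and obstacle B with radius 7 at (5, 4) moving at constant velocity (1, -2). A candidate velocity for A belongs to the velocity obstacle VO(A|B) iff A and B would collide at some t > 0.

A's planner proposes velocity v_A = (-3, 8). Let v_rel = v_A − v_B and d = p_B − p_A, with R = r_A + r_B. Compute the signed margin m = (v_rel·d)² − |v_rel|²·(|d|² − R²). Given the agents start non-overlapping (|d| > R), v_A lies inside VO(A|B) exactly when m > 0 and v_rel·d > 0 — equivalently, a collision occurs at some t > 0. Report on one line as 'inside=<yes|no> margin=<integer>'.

d = (-1, -8),  |d|² = 65;  R = 1+7 = 8,  c = 65−8² = 1
v_rel = (-4, 10),  |v_rel|² = 116;  v_rel·d = (-4)·(-1) + (10)·(-8) = -76
116·t² + 152·t + 1 = 0  ⇒  m = (-76)² − 116·1 = 5660
m = 5660 > 0,  v_rel·d = -76 < 0  ⇒  outside

inside=no margin=5660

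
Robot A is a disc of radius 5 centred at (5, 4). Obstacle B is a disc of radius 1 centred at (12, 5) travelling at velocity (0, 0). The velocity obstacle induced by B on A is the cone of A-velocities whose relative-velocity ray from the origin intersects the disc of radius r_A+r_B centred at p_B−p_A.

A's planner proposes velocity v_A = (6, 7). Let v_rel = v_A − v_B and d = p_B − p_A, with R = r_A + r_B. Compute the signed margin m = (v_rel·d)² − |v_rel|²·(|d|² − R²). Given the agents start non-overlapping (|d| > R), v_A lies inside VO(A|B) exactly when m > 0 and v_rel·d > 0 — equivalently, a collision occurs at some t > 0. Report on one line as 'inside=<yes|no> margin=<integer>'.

d = (7, 1),  |d|² = 50;  R = 5+1 = 6,  c = 50−6² = 14
v_rel = (6, 7),  |v_rel|² = 85;  v_rel·d = (6)·(7) + (7)·(1) = 49
85·t² − 98·t + 14 = 0  ⇒  m = 49² − 85·14 = 1211
m = 1211 > 0,  v_rel·d = 49 > 0  ⇒  inside

inside=yes margin=1211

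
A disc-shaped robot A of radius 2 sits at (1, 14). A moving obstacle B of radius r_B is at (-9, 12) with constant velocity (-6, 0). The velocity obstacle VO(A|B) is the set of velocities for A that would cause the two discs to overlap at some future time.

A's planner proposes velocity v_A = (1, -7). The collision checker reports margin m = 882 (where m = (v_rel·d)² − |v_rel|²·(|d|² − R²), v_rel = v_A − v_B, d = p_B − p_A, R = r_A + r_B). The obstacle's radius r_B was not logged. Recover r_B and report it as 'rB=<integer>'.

m = 882
d = (-10, -2);  v_rel = (7, -7),  |v_rel|² = 98
v_rel×d = (7)·(-2) − (-7)·(-10) = -84
since m = R²·98 − (-84)²:  R² = (7056 + 882) / 98 = 81
R = √81 = 9  ⇒  r_B = 9 − 2 = 7

rB=7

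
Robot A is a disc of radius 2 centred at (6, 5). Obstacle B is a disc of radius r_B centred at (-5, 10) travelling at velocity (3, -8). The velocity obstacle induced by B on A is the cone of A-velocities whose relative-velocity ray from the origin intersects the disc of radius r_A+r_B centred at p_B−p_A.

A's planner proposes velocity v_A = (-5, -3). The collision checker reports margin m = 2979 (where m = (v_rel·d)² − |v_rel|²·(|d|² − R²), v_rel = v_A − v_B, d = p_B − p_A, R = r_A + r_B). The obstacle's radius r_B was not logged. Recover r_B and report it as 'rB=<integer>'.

m = 2979
d = (-11, 5);  v_rel = (-8, 5),  |v_rel|² = 89
v_rel×d = (-8)·(5) − (5)·(-11) = 15
since m = R²·89 − 15²:  R² = (225 + 2979) / 89 = 36
R = √36 = 6  ⇒  r_B = 6 − 2 = 4

rB=4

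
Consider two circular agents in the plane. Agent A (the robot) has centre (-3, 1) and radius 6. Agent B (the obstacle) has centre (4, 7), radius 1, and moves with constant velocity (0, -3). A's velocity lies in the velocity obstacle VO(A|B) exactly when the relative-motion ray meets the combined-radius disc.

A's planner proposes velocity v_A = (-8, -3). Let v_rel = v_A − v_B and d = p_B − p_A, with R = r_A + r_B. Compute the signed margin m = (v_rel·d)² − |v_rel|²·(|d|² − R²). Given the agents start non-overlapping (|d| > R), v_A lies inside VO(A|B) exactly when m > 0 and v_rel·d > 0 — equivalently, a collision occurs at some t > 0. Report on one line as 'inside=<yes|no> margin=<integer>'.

d = (7, 6),  |d|² = 85;  R = 6+1 = 7,  c = 85−7² = 36
v_rel = (-8, 0),  |v_rel|² = 64;  v_rel·d = (-8)·(7) + (0)·(6) = -56
64·t² + 112·t + 36 = 0  ⇒  m = (-56)² − 64·36 = 832
m = 832 > 0,  v_rel·d = -56 < 0  ⇒  outside

inside=no margin=832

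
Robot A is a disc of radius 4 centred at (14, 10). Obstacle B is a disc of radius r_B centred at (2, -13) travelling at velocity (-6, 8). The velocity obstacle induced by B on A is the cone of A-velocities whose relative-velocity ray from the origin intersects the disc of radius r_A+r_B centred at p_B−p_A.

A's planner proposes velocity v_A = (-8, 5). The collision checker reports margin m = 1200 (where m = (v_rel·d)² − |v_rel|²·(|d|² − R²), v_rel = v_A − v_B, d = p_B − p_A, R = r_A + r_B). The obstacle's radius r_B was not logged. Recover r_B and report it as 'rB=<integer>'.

m = 1200
d = (-12, -23);  v_rel = (-2, -3),  |v_rel|² = 13
v_rel×d = (-2)·(-23) − (-3)·(-12) = 10
since m = R²·13 − 10²:  R² = (100 + 1200) / 13 = 100
R = √100 = 10  ⇒  r_B = 10 − 4 = 6

rB=6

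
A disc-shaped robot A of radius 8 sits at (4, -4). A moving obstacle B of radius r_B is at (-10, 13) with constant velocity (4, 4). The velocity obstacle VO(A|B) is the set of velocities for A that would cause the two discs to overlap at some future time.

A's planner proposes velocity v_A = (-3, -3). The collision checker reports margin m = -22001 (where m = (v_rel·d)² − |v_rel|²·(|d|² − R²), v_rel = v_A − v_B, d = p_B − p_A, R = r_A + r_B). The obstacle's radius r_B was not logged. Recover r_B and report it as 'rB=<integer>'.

m = -22001
d = (-14, 17);  v_rel = (-7, -7),  |v_rel|² = 98
v_rel×d = (-7)·(17) − (-7)·(-14) = -217
since m = R²·98 − (-217)²:  R² = (47089 + -22001) / 98 = 256
R = √256 = 16  ⇒  r_B = 16 − 8 = 8

rB=8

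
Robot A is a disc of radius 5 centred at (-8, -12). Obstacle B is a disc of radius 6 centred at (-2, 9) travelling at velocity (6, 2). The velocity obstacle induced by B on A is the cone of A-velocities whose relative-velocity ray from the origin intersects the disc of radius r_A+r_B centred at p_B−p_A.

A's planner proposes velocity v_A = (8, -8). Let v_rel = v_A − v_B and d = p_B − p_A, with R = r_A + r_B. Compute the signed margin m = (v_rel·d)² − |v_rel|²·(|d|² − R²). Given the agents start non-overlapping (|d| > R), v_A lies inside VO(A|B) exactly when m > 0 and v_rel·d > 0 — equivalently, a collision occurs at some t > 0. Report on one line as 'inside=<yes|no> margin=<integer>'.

d = (6, 21),  |d|² = 477;  R = 5+6 = 11,  c = 477−11² = 356
v_rel = (2, -10),  |v_rel|² = 104;  v_rel·d = (2)·(6) + (-10)·(21) = -198
104·t² + 396·t + 356 = 0  ⇒  m = (-198)² − 104·356 = 2180
m = 2180 > 0,  v_rel·d = -198 < 0  ⇒  outside

inside=no margin=2180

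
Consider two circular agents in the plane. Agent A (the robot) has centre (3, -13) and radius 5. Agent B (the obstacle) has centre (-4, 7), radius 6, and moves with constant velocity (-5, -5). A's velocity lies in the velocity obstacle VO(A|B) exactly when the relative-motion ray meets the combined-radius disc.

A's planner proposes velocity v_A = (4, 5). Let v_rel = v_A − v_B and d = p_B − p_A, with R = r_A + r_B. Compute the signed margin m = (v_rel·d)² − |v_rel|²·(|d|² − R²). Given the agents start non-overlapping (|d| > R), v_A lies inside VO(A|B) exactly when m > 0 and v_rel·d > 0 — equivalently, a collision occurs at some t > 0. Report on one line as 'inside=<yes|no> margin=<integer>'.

d = (-7, 20),  |d|² = 449;  R = 5+6 = 11,  c = 449−11² = 328
v_rel = (9, 10),  |v_rel|² = 181;  v_rel·d = (9)·(-7) + (10)·(20) = 137
181·t² − 274·t + 328 = 0  ⇒  m = 137² − 181·328 = -40599
m = -40599 < 0,  v_rel·d = 137 > 0  ⇒  outside

inside=no margin=-40599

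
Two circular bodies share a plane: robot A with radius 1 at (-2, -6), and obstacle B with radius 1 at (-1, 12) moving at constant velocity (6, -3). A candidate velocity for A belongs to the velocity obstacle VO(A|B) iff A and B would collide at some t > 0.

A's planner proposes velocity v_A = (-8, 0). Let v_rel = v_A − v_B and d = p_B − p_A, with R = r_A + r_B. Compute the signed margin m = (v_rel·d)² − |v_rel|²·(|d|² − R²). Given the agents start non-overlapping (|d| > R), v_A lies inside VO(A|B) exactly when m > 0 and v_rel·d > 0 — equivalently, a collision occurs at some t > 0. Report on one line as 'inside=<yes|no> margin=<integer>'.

d = (1, 18),  |d|² = 325;  R = 1+1 = 2,  c = 325−2² = 321
v_rel = (-14, 3),  |v_rel|² = 205;  v_rel·d = (-14)·(1) + (3)·(18) = 40
205·t² − 80·t + 321 = 0  ⇒  m = 40² − 205·321 = -64205
m = -64205 < 0,  v_rel·d = 40 > 0  ⇒  outside

inside=no margin=-64205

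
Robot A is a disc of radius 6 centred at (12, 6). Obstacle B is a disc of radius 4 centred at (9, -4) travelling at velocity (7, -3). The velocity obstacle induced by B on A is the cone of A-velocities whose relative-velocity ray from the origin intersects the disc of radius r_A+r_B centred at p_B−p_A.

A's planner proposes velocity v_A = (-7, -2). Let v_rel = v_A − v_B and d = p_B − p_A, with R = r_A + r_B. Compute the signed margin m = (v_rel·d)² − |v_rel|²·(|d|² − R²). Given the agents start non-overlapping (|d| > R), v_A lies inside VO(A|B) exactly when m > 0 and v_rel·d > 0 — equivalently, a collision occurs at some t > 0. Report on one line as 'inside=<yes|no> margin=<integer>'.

d = (-3, -10),  |d|² = 109;  R = 6+4 = 10,  c = 109−10² = 9
v_rel = (-14, 1),  |v_rel|² = 197;  v_rel·d = (-14)·(-3) + (1)·(-10) = 32
197·t² − 64·t + 9 = 0  ⇒  m = 32² − 197·9 = -749
m = -749 < 0,  v_rel·d = 32 > 0  ⇒  outside

inside=no margin=-749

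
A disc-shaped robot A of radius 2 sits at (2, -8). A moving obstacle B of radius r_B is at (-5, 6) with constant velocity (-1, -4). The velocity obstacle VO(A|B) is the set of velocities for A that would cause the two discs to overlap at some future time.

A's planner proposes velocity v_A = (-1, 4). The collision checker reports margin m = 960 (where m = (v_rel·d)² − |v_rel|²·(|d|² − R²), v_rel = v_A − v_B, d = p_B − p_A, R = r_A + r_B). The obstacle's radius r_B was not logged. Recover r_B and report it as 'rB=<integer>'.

m = 960
d = (-7, 14);  v_rel = (0, 8),  |v_rel|² = 64
v_rel×d = (0)·(14) − (8)·(-7) = 56
since m = R²·64 − 56²:  R² = (3136 + 960) / 64 = 64
R = √64 = 8  ⇒  r_B = 8 − 2 = 6

rB=6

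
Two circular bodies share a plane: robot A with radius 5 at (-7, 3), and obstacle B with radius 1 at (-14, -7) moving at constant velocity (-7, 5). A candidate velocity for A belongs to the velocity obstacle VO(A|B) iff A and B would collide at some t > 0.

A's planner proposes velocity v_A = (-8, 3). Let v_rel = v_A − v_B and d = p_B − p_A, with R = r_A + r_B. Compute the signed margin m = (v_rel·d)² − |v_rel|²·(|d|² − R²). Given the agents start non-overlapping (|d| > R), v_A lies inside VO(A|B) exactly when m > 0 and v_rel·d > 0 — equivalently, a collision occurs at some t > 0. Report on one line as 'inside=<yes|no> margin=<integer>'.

d = (-7, -10),  |d|² = 149;  R = 5+1 = 6,  c = 149−6² = 113
v_rel = (-1, -2),  |v_rel|² = 5;  v_rel·d = (-1)·(-7) + (-2)·(-10) = 27
5·t² − 54·t + 113 = 0  ⇒  m = 27² − 5·113 = 164
m = 164 > 0,  v_rel·d = 27 > 0  ⇒  inside

inside=yes margin=164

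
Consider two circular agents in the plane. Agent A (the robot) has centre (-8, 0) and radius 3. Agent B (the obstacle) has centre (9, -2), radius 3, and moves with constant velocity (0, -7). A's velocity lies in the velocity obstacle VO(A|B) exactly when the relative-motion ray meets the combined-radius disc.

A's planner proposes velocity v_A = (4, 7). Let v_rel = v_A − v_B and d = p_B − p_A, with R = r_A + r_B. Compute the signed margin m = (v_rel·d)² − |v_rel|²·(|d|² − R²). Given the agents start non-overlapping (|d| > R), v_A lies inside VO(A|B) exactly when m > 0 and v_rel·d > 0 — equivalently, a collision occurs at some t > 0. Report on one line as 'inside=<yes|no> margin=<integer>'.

d = (17, -2),  |d|² = 293;  R = 3+3 = 6,  c = 293−6² = 257
v_rel = (4, 14),  |v_rel|² = 212;  v_rel·d = (4)·(17) + (14)·(-2) = 40
212·t² − 80·t + 257 = 0  ⇒  m = 40² − 212·257 = -52884
m = -52884 < 0,  v_rel·d = 40 > 0  ⇒  outside

inside=no margin=-52884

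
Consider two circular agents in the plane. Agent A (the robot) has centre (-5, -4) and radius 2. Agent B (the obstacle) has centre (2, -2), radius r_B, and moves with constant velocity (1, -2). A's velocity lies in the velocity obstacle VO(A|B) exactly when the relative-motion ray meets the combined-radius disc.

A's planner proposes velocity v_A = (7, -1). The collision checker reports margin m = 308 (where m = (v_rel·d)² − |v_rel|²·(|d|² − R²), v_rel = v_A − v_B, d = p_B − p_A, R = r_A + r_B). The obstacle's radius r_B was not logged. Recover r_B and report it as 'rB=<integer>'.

m = 308
d = (7, 2);  v_rel = (6, 1),  |v_rel|² = 37
v_rel×d = (6)·(2) − (1)·(7) = 5
since m = R²·37 − 5²:  R² = (25 + 308) / 37 = 9
R = √9 = 3  ⇒  r_B = 3 − 2 = 1

rB=1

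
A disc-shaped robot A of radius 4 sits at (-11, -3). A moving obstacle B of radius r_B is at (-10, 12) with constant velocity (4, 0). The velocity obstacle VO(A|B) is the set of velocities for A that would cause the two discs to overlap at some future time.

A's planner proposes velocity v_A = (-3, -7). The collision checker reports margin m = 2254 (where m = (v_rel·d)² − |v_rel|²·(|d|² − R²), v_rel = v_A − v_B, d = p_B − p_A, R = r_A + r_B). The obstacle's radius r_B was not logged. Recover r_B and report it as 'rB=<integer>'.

m = 2254
d = (1, 15);  v_rel = (-7, -7),  |v_rel|² = 98
v_rel×d = (-7)·(15) − (-7)·(1) = -98
since m = R²·98 − (-98)²:  R² = (9604 + 2254) / 98 = 121
R = √121 = 11  ⇒  r_B = 11 − 4 = 7

rB=7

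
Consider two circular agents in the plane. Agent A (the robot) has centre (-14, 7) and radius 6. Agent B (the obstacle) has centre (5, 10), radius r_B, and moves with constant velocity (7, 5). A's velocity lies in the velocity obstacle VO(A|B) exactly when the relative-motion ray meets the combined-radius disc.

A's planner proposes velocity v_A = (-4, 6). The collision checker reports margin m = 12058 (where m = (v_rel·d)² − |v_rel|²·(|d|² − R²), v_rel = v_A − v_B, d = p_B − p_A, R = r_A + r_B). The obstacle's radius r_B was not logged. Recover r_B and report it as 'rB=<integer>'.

m = 12058
d = (19, 3);  v_rel = (-11, 1),  |v_rel|² = 122
v_rel×d = (-11)·(3) − (1)·(19) = -52
since m = R²·122 − (-52)²:  R² = (2704 + 12058) / 122 = 121
R = √121 = 11  ⇒  r_B = 11 − 6 = 5

rB=5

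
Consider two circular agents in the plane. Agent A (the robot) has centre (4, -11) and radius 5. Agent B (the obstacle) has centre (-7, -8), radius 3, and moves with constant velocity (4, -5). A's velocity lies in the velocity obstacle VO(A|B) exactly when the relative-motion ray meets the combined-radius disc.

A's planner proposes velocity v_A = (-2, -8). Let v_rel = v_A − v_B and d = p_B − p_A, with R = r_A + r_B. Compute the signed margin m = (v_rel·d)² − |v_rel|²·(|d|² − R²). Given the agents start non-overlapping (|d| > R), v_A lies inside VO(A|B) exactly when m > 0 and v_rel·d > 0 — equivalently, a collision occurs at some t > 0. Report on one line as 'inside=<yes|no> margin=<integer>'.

d = (-11, 3),  |d|² = 130;  R = 5+3 = 8,  c = 130−8² = 66
v_rel = (-6, -3),  |v_rel|² = 45;  v_rel·d = (-6)·(-11) + (-3)·(3) = 57
45·t² − 114·t + 66 = 0  ⇒  m = 57² − 45·66 = 279
m = 279 > 0,  v_rel·d = 57 > 0  ⇒  inside

inside=yes margin=279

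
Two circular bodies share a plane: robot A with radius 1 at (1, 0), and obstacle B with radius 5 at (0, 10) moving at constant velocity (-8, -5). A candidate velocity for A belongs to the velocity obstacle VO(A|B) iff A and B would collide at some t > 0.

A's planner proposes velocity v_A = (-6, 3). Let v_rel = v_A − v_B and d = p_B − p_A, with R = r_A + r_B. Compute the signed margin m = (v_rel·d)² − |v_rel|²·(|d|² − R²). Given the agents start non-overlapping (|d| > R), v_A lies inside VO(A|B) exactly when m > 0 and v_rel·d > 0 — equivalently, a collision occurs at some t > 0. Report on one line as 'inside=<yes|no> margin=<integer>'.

d = (-1, 10),  |d|² = 101;  R = 1+5 = 6,  c = 101−6² = 65
v_rel = (2, 8),  |v_rel|² = 68;  v_rel·d = (2)·(-1) + (8)·(10) = 78
68·t² − 156·t + 65 = 0  ⇒  m = 78² − 68·65 = 1664
m = 1664 > 0,  v_rel·d = 78 > 0  ⇒  inside

inside=yes margin=1664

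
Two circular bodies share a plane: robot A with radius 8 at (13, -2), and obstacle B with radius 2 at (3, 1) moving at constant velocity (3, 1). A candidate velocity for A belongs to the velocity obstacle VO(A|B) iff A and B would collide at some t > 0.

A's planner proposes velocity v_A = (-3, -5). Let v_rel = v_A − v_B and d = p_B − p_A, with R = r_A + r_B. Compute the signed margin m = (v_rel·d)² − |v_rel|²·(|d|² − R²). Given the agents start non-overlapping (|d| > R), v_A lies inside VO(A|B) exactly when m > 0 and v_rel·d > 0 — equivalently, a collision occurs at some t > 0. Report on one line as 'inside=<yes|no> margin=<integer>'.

d = (-10, 3),  |d|² = 109;  R = 8+2 = 10,  c = 109−10² = 9
v_rel = (-6, -6),  |v_rel|² = 72;  v_rel·d = (-6)·(-10) + (-6)·(3) = 42
72·t² − 84·t + 9 = 0  ⇒  m = 42² − 72·9 = 1116
m = 1116 > 0,  v_rel·d = 42 > 0  ⇒  inside

inside=yes margin=1116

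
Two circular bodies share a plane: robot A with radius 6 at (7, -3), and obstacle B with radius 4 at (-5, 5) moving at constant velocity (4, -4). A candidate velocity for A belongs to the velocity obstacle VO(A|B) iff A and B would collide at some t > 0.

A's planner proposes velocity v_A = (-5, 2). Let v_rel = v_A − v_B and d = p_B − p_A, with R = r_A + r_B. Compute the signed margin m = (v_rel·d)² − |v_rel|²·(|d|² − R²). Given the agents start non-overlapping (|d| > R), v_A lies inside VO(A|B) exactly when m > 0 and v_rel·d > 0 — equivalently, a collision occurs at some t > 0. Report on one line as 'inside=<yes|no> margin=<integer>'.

d = (-12, 8),  |d|² = 208;  R = 6+4 = 10,  c = 208−10² = 108
v_rel = (-9, 6),  |v_rel|² = 117;  v_rel·d = (-9)·(-12) + (6)·(8) = 156
117·t² − 312·t + 108 = 0  ⇒  m = 156² − 117·108 = 11700
m = 11700 > 0,  v_rel·d = 156 > 0  ⇒  inside

inside=yes margin=11700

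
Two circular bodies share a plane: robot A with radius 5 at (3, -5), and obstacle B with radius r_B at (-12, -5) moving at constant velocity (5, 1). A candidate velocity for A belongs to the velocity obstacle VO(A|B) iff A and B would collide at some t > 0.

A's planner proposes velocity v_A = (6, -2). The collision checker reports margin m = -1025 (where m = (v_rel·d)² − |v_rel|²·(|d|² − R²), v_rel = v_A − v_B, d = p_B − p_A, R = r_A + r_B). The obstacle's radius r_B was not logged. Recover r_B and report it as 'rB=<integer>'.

m = -1025
d = (-15, 0);  v_rel = (1, -3),  |v_rel|² = 10
v_rel×d = (1)·(0) − (-3)·(-15) = -45
since m = R²·10 − (-45)²:  R² = (2025 + -1025) / 10 = 100
R = √100 = 10  ⇒  r_B = 10 − 5 = 5

rB=5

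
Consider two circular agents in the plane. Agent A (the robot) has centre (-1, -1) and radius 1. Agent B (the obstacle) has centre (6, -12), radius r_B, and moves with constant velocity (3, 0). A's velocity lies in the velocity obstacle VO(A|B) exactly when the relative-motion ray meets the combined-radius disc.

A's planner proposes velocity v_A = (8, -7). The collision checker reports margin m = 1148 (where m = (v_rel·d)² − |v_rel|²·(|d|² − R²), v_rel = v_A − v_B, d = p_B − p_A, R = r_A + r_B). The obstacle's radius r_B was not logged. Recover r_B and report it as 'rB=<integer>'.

m = 1148
d = (7, -11);  v_rel = (5, -7),  |v_rel|² = 74
v_rel×d = (5)·(-11) − (-7)·(7) = -6
since m = R²·74 − (-6)²:  R² = (36 + 1148) / 74 = 16
R = √16 = 4  ⇒  r_B = 4 − 1 = 3

rB=3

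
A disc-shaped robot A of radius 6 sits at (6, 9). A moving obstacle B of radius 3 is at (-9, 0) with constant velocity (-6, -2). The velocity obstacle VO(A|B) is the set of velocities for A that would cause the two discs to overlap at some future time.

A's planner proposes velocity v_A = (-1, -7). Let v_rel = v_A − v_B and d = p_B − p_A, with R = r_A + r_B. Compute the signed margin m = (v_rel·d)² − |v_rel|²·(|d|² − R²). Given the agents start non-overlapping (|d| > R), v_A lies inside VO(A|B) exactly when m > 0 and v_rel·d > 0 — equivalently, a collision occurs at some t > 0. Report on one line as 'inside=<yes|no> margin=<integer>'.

d = (-15, -9),  |d|² = 306;  R = 6+3 = 9,  c = 306−9² = 225
v_rel = (5, -5),  |v_rel|² = 50;  v_rel·d = (5)·(-15) + (-5)·(-9) = -30
50·t² + 60·t + 225 = 0  ⇒  m = (-30)² − 50·225 = -10350
m = -10350 < 0,  v_rel·d = -30 < 0  ⇒  outside

inside=no margin=-10350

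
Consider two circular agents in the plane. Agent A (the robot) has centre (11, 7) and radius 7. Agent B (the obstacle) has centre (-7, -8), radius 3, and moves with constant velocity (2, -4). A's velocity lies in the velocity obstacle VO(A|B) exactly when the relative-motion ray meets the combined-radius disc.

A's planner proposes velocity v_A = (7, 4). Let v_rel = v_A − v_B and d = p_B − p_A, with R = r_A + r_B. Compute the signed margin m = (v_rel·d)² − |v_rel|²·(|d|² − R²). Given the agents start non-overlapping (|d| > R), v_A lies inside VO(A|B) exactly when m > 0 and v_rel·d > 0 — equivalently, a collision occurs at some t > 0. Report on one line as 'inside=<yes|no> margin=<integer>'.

d = (-18, -15),  |d|² = 549;  R = 7+3 = 10,  c = 549−10² = 449
v_rel = (5, 8),  |v_rel|² = 89;  v_rel·d = (5)·(-18) + (8)·(-15) = -210
89·t² + 420·t + 449 = 0  ⇒  m = (-210)² − 89·449 = 4139
m = 4139 > 0,  v_rel·d = -210 < 0  ⇒  outside

inside=no margin=4139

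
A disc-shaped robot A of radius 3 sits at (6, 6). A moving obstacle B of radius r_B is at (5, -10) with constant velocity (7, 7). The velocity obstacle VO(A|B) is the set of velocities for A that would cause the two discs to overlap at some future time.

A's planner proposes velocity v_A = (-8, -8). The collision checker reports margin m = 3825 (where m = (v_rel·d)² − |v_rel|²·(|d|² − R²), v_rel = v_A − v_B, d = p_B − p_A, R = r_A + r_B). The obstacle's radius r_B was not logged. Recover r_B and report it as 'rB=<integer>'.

m = 3825
d = (-1, -16);  v_rel = (-15, -15),  |v_rel|² = 450
v_rel×d = (-15)·(-16) − (-15)·(-1) = 225
since m = R²·450 − 225²:  R² = (50625 + 3825) / 450 = 121
R = √121 = 11  ⇒  r_B = 11 − 3 = 8

rB=8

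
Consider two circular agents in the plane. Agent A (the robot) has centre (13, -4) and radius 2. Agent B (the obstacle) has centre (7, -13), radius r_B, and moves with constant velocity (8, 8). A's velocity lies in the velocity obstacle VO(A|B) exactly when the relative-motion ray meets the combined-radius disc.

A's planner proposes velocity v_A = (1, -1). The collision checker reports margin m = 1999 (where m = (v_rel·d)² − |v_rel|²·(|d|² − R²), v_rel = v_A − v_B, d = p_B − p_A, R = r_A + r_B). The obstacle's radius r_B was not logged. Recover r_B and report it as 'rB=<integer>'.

m = 1999
d = (-6, -9);  v_rel = (-7, -9),  |v_rel|² = 130
v_rel×d = (-7)·(-9) − (-9)·(-6) = 9
since m = R²·130 − 9²:  R² = (81 + 1999) / 130 = 16
R = √16 = 4  ⇒  r_B = 4 − 2 = 2

rB=2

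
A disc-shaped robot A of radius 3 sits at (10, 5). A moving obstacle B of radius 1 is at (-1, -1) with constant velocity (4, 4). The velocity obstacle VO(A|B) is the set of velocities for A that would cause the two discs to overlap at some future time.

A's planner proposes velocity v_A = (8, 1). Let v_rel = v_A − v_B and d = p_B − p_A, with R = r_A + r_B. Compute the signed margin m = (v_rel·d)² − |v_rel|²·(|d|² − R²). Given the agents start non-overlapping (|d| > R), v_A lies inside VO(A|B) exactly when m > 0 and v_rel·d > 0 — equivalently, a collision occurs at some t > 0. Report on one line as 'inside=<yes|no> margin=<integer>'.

d = (-11, -6),  |d|² = 157;  R = 3+1 = 4,  c = 157−4² = 141
v_rel = (4, -3),  |v_rel|² = 25;  v_rel·d = (4)·(-11) + (-3)·(-6) = -26
25·t² + 52·t + 141 = 0  ⇒  m = (-26)² − 25·141 = -2849
m = -2849 < 0,  v_rel·d = -26 < 0  ⇒  outside

inside=no margin=-2849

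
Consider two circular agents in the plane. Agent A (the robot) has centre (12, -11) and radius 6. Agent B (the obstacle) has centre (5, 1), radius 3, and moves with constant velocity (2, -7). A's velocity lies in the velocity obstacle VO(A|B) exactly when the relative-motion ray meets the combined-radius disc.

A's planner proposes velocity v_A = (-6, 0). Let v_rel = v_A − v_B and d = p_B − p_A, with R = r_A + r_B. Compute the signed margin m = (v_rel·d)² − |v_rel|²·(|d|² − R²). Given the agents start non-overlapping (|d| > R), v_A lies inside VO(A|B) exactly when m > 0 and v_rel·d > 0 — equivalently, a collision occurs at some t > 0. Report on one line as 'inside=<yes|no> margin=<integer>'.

d = (-7, 12),  |d|² = 193;  R = 6+3 = 9,  c = 193−9² = 112
v_rel = (-8, 7),  |v_rel|² = 113;  v_rel·d = (-8)·(-7) + (7)·(12) = 140
113·t² − 280·t + 112 = 0  ⇒  m = 140² − 113·112 = 6944
m = 6944 > 0,  v_rel·d = 140 > 0  ⇒  inside

inside=yes margin=6944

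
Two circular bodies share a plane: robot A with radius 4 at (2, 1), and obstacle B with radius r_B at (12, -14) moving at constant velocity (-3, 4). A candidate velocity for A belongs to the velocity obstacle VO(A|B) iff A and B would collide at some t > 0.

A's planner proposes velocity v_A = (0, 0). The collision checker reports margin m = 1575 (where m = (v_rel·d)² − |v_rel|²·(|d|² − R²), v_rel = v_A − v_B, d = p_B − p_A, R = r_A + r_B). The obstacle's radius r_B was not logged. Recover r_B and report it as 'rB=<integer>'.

m = 1575
d = (10, -15);  v_rel = (3, -4),  |v_rel|² = 25
v_rel×d = (3)·(-15) − (-4)·(10) = -5
since m = R²·25 − (-5)²:  R² = (25 + 1575) / 25 = 64
R = √64 = 8  ⇒  r_B = 8 − 4 = 4

rB=4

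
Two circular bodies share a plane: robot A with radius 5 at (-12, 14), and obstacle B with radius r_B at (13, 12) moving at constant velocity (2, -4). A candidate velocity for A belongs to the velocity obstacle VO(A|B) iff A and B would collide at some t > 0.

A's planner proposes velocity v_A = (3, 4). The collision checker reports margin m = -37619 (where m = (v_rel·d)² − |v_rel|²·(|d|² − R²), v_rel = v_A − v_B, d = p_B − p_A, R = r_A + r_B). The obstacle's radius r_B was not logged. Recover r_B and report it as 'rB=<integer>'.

m = -37619
d = (25, -2);  v_rel = (1, 8),  |v_rel|² = 65
v_rel×d = (1)·(-2) − (8)·(25) = -202
since m = R²·65 − (-202)²:  R² = (40804 + -37619) / 65 = 49
R = √49 = 7  ⇒  r_B = 7 − 5 = 2

rB=2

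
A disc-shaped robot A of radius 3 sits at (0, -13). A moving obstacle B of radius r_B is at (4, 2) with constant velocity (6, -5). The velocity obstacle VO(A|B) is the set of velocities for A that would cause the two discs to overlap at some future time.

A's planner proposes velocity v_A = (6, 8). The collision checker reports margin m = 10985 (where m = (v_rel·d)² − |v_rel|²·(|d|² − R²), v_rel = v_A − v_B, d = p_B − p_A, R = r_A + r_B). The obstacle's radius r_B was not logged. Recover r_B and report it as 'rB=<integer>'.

m = 10985
d = (4, 15);  v_rel = (0, 13),  |v_rel|² = 169
v_rel×d = (0)·(15) − (13)·(4) = -52
since m = R²·169 − (-52)²:  R² = (2704 + 10985) / 169 = 81
R = √81 = 9  ⇒  r_B = 9 − 3 = 6

rB=6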